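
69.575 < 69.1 False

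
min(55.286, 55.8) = 55.286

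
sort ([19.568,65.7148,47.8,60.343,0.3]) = [0.3,19.568,47.8,60.343,65.7148]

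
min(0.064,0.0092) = 0.0092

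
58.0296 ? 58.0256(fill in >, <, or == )>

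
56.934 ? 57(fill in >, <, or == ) <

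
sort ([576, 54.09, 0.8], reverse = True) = [576, 54.09, 0.8]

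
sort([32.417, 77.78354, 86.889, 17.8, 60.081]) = [17.8, 32.417, 60.081, 77.78354, 86.889]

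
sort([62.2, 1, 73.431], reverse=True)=[73.431, 62.2, 1]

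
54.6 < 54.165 False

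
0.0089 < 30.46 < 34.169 True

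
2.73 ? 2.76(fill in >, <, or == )<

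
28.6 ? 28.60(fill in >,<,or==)==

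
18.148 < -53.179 False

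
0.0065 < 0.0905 True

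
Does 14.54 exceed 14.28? Yes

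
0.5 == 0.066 False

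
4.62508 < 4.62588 True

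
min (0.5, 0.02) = 0.02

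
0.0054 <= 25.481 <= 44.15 True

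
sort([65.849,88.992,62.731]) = [62.731,65.849,88.992]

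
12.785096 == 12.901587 False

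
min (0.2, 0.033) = 0.033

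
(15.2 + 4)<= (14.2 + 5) True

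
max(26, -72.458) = 26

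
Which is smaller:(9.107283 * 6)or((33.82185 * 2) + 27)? (9.107283 * 6)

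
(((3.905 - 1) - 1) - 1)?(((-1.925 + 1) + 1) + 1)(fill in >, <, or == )<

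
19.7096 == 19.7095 False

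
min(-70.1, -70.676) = -70.676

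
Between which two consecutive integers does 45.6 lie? 45 and 46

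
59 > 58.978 True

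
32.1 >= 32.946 False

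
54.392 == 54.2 False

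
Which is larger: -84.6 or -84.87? -84.6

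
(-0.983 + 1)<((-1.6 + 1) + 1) True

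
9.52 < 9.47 False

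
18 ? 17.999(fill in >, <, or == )>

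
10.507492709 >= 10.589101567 False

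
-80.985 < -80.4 True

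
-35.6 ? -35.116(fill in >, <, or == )<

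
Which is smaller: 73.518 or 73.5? 73.5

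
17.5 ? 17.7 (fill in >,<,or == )<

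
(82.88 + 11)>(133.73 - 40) True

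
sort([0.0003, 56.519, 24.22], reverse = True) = [56.519, 24.22, 0.0003]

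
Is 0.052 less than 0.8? Yes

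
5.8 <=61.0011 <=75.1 True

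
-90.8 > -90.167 False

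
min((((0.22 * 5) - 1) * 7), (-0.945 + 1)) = 0.055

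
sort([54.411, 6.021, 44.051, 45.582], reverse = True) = [54.411, 45.582, 44.051, 6.021]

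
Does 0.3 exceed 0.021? Yes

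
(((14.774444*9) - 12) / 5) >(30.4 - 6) False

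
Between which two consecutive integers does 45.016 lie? 45 and 46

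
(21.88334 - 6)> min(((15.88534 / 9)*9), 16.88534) False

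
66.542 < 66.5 False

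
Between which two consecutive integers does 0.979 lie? 0 and 1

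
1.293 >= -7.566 True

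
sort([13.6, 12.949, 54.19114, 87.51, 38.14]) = [12.949, 13.6, 38.14, 54.19114, 87.51]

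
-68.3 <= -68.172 True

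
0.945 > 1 False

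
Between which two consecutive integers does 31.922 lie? 31 and 32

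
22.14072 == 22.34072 False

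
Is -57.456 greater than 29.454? No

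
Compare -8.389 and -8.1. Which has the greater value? -8.1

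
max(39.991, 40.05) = 40.05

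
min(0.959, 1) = 0.959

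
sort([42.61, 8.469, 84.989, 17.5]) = [8.469, 17.5, 42.61, 84.989]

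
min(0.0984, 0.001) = 0.001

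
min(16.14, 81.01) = 16.14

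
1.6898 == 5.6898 False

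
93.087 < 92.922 False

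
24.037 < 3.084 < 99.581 False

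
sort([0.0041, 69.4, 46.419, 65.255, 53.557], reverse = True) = [69.4, 65.255, 53.557, 46.419, 0.0041]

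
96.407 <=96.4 False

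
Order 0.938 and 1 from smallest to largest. 0.938, 1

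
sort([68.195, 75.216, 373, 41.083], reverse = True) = [373, 75.216, 68.195, 41.083]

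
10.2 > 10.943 False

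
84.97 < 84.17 False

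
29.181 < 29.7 True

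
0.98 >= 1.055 False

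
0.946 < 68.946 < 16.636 False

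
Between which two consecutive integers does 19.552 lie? 19 and 20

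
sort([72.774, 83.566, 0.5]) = [0.5, 72.774, 83.566]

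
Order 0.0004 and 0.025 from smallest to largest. 0.0004, 0.025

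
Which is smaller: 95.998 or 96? 95.998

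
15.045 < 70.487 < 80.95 True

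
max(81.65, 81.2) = 81.65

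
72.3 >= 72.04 True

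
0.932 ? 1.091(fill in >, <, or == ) <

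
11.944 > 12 False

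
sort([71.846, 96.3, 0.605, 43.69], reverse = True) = [96.3, 71.846, 43.69, 0.605]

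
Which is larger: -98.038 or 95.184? 95.184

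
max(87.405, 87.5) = 87.5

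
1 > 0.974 True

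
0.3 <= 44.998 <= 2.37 False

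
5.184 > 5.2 False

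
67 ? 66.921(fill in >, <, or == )>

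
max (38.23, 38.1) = 38.23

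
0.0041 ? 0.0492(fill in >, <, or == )<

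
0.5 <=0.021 False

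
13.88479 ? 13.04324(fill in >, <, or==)>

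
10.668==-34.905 False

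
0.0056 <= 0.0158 True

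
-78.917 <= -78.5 True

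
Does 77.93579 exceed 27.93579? Yes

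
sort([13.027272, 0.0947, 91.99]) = [0.0947, 13.027272, 91.99]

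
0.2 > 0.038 True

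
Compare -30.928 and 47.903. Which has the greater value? 47.903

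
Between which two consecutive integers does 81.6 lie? 81 and 82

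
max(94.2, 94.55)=94.55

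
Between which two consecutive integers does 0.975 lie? 0 and 1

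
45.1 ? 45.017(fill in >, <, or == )>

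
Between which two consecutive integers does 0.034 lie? 0 and 1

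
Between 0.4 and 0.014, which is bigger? 0.4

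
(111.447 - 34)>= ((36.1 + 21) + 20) True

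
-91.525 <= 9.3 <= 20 True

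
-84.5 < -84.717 False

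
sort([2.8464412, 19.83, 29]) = [2.8464412, 19.83, 29]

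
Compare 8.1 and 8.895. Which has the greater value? 8.895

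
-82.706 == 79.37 False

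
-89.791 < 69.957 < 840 True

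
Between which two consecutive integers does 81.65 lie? 81 and 82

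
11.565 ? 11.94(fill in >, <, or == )<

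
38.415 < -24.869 False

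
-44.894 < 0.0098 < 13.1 True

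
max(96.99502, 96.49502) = 96.99502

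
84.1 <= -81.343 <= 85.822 False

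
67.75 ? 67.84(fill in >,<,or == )<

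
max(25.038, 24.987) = 25.038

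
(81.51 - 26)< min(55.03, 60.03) False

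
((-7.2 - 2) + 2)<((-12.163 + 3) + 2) True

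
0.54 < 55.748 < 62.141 True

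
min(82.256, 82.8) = 82.256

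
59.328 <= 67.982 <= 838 True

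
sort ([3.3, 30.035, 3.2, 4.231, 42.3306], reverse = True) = [42.3306, 30.035, 4.231, 3.3, 3.2]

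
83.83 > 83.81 True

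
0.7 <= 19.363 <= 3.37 False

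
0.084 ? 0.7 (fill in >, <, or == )<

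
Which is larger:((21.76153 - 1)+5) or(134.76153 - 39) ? (134.76153 - 39)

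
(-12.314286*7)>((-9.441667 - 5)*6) True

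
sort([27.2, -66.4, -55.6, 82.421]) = [-66.4, -55.6, 27.2, 82.421]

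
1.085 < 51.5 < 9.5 False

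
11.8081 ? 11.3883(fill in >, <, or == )>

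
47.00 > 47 False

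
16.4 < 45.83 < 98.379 True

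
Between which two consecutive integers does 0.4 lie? 0 and 1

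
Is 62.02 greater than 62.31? No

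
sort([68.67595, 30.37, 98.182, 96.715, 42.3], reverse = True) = [98.182, 96.715, 68.67595, 42.3, 30.37]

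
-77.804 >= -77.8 False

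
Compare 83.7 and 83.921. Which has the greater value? 83.921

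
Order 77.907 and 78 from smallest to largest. 77.907,78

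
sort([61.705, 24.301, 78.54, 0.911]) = [0.911, 24.301, 61.705, 78.54]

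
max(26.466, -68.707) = 26.466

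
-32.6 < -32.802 False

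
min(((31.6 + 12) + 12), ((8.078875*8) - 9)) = 55.6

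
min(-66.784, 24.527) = -66.784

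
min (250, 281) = 250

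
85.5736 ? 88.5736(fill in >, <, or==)<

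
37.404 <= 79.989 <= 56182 True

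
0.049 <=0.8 True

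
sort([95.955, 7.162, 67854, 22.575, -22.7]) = [-22.7, 7.162, 22.575, 95.955, 67854]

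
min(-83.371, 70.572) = -83.371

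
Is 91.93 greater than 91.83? Yes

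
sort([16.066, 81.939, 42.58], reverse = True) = [81.939, 42.58, 16.066]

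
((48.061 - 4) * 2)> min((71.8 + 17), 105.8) False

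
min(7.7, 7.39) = 7.39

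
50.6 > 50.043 True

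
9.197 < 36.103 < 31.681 False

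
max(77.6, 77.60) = 77.60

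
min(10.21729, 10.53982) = 10.21729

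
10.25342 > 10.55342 False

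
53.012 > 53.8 False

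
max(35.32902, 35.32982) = 35.32982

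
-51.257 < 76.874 True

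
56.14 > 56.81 False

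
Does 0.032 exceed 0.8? No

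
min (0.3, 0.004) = 0.004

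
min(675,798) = 675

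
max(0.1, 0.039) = 0.1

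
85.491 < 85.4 False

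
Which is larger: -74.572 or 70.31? 70.31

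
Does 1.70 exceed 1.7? No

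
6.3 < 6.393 True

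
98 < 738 True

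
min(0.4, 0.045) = 0.045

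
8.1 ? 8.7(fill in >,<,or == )<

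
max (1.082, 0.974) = 1.082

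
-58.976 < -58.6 True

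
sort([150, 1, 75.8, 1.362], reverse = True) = [150, 75.8, 1.362, 1]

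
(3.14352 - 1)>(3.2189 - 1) False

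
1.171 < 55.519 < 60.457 True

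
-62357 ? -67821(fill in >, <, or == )>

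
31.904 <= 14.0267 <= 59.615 False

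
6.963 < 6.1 False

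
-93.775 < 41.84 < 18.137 False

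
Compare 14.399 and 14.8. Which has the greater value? 14.8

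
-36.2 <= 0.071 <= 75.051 True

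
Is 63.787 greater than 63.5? Yes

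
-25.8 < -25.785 True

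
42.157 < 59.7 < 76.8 True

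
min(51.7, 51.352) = 51.352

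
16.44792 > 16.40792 True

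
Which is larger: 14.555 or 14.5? 14.555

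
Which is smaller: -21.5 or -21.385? -21.5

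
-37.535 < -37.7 False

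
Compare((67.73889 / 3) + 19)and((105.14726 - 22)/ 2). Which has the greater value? ((67.73889 / 3) + 19)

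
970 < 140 False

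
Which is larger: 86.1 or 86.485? 86.485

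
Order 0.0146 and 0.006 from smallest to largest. 0.006, 0.0146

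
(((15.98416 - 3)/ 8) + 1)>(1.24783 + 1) True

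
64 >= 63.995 True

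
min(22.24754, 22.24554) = 22.24554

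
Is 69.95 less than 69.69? No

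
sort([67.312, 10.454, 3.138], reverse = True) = [67.312, 10.454, 3.138]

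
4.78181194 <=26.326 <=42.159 True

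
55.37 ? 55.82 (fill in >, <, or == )<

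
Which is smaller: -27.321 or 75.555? -27.321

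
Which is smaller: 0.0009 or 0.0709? 0.0009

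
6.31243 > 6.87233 False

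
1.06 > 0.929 True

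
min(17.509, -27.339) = -27.339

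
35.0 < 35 False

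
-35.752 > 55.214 False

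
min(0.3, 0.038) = 0.038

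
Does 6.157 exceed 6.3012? No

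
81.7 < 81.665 False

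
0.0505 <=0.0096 False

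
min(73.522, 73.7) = 73.522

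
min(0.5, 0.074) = 0.074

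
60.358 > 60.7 False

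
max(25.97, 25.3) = 25.97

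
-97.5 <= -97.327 True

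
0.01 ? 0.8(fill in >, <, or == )<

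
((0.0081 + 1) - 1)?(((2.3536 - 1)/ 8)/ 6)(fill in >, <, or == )<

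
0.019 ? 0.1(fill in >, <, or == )<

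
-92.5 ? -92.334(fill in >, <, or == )<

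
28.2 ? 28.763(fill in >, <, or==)<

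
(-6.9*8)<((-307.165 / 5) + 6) False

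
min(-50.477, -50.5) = -50.5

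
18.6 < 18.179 False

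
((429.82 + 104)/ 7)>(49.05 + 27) True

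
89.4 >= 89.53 False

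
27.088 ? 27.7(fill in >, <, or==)<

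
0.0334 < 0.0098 False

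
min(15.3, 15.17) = 15.17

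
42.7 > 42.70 False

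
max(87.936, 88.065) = 88.065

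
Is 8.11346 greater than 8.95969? No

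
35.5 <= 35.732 True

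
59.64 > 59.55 True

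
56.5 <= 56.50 True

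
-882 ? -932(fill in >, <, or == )>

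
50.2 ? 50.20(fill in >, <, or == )==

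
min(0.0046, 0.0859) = 0.0046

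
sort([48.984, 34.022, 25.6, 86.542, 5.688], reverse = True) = [86.542, 48.984, 34.022, 25.6, 5.688]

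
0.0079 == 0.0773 False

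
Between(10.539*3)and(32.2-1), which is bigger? (10.539*3)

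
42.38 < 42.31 False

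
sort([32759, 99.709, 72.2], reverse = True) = [32759, 99.709, 72.2]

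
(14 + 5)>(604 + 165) False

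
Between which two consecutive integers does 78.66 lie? 78 and 79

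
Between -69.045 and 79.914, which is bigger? 79.914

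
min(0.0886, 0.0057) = 0.0057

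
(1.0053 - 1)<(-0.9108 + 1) True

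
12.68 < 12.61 False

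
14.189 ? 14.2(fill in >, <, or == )<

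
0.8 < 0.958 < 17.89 True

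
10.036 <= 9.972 False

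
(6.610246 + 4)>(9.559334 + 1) True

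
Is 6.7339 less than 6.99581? Yes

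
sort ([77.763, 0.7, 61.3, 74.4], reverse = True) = [77.763, 74.4, 61.3, 0.7]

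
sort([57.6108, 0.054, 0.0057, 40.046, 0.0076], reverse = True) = [57.6108, 40.046, 0.054, 0.0076, 0.0057]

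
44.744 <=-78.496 False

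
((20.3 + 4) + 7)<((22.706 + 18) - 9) True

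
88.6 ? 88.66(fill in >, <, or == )<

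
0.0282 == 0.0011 False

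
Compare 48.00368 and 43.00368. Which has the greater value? 48.00368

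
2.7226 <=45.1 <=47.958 True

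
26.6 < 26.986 True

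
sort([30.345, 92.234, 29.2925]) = [29.2925, 30.345, 92.234]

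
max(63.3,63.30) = 63.30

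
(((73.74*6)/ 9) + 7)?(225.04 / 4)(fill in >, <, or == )<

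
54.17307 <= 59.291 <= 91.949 True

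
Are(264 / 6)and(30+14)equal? Yes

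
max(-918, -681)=-681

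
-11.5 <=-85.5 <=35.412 False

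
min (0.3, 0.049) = 0.049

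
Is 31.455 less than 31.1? No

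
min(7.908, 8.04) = 7.908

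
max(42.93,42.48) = 42.93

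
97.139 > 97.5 False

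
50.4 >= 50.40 True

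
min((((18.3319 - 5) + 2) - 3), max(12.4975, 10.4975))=12.3319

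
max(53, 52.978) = 53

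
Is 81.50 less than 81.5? No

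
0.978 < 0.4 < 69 False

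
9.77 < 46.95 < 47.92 True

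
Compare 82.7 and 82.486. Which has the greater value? 82.7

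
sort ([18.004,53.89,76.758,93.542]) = [18.004,53.89,76.758,93.542]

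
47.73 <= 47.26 False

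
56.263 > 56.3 False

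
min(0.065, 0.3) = 0.065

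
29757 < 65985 True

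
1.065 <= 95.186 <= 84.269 False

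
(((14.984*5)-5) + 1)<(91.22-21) False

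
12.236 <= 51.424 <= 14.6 False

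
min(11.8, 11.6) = 11.6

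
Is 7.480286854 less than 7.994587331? Yes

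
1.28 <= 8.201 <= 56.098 True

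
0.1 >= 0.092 True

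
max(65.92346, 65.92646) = 65.92646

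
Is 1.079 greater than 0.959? Yes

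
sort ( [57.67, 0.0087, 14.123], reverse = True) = [57.67, 14.123, 0.0087]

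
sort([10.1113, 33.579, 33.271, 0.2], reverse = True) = [33.579, 33.271, 10.1113, 0.2]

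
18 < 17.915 False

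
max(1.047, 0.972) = 1.047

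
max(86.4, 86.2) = 86.4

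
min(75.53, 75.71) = 75.53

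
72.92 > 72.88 True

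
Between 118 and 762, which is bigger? 762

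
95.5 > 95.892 False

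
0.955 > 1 False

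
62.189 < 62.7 True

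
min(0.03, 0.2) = 0.03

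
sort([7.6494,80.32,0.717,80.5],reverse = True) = [80.5,80.32,7.6494,0.717]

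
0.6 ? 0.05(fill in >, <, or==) >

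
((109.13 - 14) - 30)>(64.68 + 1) False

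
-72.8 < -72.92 False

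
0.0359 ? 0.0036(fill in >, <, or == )>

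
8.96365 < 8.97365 True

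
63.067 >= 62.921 True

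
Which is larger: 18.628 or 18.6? 18.628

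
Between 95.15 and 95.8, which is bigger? 95.8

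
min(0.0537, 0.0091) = 0.0091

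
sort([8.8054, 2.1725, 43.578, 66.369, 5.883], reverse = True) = [66.369, 43.578, 8.8054, 5.883, 2.1725]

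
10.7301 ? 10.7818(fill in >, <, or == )<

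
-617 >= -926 True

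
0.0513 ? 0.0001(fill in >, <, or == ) >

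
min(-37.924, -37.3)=-37.924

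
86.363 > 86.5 False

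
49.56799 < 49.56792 False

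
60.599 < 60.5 False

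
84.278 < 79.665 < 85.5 False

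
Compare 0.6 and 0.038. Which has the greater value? 0.6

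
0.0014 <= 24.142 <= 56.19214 True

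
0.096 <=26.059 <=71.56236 True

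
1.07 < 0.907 False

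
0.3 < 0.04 False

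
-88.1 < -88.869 False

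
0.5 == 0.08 False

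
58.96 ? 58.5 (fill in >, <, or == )>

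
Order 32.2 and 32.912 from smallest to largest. 32.2,32.912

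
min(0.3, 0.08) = 0.08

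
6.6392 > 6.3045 True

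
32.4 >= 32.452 False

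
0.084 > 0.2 False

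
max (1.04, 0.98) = 1.04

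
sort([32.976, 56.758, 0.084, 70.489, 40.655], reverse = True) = [70.489, 56.758, 40.655, 32.976, 0.084]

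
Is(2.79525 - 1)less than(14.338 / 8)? No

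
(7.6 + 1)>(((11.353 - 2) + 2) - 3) True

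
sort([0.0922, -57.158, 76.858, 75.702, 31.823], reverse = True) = [76.858, 75.702, 31.823, 0.0922, -57.158]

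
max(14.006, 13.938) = 14.006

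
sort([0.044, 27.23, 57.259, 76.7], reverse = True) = [76.7, 57.259, 27.23, 0.044]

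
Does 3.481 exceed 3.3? Yes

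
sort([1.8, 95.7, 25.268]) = [1.8, 25.268, 95.7]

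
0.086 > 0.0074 True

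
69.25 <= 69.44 True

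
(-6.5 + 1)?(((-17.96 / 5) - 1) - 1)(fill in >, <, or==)>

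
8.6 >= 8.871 False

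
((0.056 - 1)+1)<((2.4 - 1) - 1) True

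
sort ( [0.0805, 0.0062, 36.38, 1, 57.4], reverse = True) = [57.4, 36.38, 1, 0.0805, 0.0062]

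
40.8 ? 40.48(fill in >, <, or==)>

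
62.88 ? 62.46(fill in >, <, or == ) >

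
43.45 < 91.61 True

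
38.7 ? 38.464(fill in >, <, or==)>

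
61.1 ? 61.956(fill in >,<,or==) <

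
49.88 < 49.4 False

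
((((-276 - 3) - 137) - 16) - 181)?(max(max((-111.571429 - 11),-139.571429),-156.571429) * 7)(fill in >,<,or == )>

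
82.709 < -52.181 False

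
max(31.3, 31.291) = 31.3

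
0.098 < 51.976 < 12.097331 False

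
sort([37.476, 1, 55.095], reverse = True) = [55.095, 37.476, 1]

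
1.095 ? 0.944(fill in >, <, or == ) >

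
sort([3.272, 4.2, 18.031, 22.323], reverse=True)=[22.323, 18.031, 4.2, 3.272]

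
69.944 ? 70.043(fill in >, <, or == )<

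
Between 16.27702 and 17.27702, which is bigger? 17.27702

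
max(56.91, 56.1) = 56.91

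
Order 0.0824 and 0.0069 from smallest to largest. 0.0069, 0.0824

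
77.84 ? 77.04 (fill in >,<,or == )>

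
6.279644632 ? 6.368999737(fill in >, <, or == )<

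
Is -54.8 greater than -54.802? Yes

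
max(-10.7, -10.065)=-10.065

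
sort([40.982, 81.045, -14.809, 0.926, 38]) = [-14.809, 0.926, 38, 40.982, 81.045]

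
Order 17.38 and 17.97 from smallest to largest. 17.38, 17.97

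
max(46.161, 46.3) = 46.3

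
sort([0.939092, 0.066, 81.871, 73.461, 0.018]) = [0.018, 0.066, 0.939092, 73.461, 81.871]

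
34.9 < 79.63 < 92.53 True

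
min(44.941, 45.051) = 44.941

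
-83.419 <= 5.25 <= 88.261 True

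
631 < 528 False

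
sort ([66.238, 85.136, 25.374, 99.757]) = [25.374, 66.238, 85.136, 99.757]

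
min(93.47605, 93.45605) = 93.45605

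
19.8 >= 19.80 True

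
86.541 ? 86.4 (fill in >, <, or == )>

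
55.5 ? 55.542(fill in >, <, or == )<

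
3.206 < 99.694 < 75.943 False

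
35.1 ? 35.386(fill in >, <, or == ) <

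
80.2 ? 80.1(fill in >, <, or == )>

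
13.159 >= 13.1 True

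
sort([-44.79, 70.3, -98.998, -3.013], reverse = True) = [70.3, -3.013, -44.79, -98.998]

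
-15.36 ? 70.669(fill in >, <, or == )<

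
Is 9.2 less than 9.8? Yes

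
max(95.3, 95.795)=95.795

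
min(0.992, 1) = 0.992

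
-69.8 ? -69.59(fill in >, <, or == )<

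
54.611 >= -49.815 True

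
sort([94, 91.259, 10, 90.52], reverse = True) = [94, 91.259, 90.52, 10]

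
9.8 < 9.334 False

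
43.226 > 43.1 True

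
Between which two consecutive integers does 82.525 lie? 82 and 83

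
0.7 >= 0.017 True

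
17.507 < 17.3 False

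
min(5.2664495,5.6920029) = 5.2664495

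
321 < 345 True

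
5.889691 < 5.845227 False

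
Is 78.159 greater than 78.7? No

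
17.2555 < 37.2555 True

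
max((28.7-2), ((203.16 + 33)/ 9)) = 26.7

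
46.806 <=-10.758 False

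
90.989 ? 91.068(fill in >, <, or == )<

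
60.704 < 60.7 False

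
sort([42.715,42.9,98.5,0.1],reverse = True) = [98.5,42.9,42.715,0.1]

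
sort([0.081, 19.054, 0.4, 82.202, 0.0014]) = [0.0014, 0.081, 0.4, 19.054, 82.202]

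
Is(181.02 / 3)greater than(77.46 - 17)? No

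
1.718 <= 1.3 False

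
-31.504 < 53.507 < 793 True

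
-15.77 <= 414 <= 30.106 False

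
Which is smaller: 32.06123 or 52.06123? 32.06123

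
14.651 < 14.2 False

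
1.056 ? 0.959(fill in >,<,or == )>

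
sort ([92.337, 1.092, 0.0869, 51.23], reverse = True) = [92.337, 51.23, 1.092, 0.0869]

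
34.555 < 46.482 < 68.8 True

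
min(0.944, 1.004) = 0.944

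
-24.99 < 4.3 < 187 True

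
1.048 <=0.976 False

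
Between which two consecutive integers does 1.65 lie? 1 and 2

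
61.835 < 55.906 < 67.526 False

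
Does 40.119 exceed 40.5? No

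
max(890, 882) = 890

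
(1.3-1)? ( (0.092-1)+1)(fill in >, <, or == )>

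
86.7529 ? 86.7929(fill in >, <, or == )<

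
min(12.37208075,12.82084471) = 12.37208075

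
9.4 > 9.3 True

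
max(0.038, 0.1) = 0.1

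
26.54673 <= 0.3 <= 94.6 False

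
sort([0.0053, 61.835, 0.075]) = [0.0053, 0.075, 61.835]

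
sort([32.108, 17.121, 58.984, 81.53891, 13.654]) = [13.654, 17.121, 32.108, 58.984, 81.53891]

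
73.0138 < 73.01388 True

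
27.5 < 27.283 False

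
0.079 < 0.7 True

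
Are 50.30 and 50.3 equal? Yes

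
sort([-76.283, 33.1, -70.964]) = [-76.283, -70.964, 33.1]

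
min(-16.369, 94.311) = -16.369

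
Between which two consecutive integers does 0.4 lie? 0 and 1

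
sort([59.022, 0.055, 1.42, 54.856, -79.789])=[-79.789, 0.055, 1.42, 54.856, 59.022]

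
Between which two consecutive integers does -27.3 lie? -28 and -27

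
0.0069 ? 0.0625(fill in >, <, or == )<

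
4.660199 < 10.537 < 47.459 True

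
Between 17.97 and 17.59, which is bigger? 17.97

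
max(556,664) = 664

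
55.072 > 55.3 False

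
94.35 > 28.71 True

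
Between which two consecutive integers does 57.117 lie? 57 and 58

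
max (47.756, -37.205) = 47.756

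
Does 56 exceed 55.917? Yes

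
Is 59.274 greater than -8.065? Yes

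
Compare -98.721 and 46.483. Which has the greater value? 46.483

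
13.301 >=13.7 False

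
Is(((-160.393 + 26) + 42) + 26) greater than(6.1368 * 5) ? No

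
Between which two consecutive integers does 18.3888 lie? 18 and 19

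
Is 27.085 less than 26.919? No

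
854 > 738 True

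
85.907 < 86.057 True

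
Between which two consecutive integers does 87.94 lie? 87 and 88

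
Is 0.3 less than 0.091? No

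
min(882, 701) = 701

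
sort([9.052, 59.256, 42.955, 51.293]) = [9.052, 42.955, 51.293, 59.256]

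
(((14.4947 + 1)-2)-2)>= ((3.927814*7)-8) False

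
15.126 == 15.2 False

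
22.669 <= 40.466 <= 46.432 True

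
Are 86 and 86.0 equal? Yes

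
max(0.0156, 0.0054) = 0.0156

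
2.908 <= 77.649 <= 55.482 False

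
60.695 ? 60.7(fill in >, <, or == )<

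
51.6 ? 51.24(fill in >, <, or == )>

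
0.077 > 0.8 False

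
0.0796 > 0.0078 True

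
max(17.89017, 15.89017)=17.89017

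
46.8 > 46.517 True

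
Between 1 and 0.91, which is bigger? 1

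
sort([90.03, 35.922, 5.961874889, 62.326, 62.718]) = [5.961874889, 35.922, 62.326, 62.718, 90.03]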